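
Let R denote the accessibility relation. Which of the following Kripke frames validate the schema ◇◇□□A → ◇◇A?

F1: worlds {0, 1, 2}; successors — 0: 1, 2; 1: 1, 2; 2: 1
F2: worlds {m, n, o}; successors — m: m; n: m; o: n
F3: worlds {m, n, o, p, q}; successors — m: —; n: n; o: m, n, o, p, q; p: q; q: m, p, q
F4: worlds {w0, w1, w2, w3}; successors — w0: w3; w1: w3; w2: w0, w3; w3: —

F1, F2

The schema corresponds to a generalized confluence (Geach) condition: ∀x ∀y (xR²y → ∃w (yR²w ∧ xR²w)).
F1: satisfies the condition.
F2: satisfies the condition.
F3: fails — oR²m but no w with mR²w and oR²w.
F4: fails — w2R²w3 but no w with w3R²w and w2R²w.
Valid on: F1, F2.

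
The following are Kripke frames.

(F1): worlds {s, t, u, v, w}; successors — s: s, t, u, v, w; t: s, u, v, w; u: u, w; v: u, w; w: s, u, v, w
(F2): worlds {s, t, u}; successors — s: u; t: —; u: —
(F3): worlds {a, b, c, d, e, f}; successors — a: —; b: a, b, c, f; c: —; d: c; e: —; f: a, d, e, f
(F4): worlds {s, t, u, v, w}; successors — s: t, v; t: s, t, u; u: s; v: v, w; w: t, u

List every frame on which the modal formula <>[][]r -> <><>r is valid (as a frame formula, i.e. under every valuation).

This is the axiom for a generalized confluence (Geach) condition; its first-order frame correspondent is forall x forall y (xRy -> exists w (y R^2 w & x R^2 w)).
(F1): condition met.
(F2): fails — sRu but no w with uR²w and sR²w.
(F3): fails — bRa but no w with aR²w and bR²w.
(F4): condition met.
Valid on: (F1), (F4).

(F1), (F4)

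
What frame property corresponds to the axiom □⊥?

□⊥ is valid iff no world has any successor (otherwise □⊥ fails at any world with one).

emptiness of R: ∀x ∀y ¬Rxy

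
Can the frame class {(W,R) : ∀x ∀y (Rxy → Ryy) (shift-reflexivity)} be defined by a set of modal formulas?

Yes — defined by □(□p → p)

Yes: it is shift-reflexivity, defined by the T□ schema □(□p → p).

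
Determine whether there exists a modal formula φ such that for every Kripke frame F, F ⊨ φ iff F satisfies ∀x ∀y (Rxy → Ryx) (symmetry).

The condition is symmetry. A defining modal formula is r → □◇r.

Definable; r → □◇r defines it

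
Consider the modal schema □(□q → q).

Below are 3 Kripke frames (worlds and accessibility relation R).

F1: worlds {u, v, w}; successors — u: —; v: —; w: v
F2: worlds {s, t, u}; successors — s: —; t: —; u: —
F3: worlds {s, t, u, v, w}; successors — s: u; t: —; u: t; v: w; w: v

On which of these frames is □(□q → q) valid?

Frame correspondent (Sahlqvist): ∀x ∀y (Rxy → Ryy) — i.e. shift-reflexivity.
F1: fails — Rwv but not Rvv.
F2: holds.
F3: fails — Rsu but not Ruu.
Valid on: F2.

F2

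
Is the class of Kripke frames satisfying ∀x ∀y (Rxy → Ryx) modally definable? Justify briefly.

Definable; p → □◇p defines it

The condition is symmetry. A defining modal formula is p → □◇p.
Suppose p→□◇p is valid. Take Rxy and set V(p)={x}. Then p at x, so □◇p at x, so ◇p at y, so some z with Ryz has p; z=x, i.e. Ryx.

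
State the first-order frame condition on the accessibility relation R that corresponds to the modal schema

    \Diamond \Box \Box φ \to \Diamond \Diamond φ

This is a Sahlqvist (Geach-type) schema ◇^1□^2φ → □^0◇^2φ.
First-order correspondent: \forall x \forall y (xRy \to \exists w (y R^2 w \wedge x R^2 w)).

\forall x \forall y (xRy \to \exists w (y R^2 w \wedge x R^2 w))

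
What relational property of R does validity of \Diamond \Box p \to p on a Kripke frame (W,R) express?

symmetry

Equivalently (dual form): p → □◇p.
Suppose p→□◇p is valid. Take Rxy and set V(p)={x}. Then p at x, so □◇p at x, so ◇p at y, so some z with Ryz has p; z=x, i.e. Ryx.
Conversely, any frame satisfying \forall x \forall y (Rxy \to Ryx) validates the schema.
Frame condition: \forall x \forall y (Rxy \to Ryx).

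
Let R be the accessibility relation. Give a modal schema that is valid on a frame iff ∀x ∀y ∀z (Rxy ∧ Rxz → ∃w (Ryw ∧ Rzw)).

This is convergence; the standard corresponding axiom is .2: ◇□r → □◇r.
Suppose ◇□r→□◇r is valid. Take Rxy, Rxz and set V(r)={w : Ryw}. Then □r at y so ◇□r at x, so □◇r at x, so ◇r at z, giving w with Rzw and Ryw.

◇□r → □◇r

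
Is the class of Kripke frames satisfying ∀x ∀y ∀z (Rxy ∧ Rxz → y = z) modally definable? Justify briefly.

The condition is partial functionality. A defining modal formula is ◇r → □r.

Definable; ◇r → □r defines it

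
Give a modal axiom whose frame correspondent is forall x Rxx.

□q → q

The condition is reflexivity. The T schema □q → q defines it.
Suppose □q→q is valid. At any x set V(q)={w : Rxw}. Then □q holds at x, so q holds at x, i.e. Rxx.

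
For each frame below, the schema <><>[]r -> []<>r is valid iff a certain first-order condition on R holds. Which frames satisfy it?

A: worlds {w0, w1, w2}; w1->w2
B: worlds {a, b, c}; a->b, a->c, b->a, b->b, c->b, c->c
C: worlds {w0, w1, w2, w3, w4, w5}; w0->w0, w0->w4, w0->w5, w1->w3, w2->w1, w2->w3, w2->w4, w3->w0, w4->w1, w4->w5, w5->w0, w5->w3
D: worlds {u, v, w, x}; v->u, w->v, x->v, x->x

The schema corresponds to a generalized confluence (Geach) condition: forall x forall y forall z ((x R^2 y & xRz) -> exists w (yRw & zRw)).
A: condition met.
B: condition met.
C: fails — w0R²w1, w0Rw0 but no w with w1Rw and w0Rw.
D: fails — wR²u, wRv but no t with uRt and vRt.

A, B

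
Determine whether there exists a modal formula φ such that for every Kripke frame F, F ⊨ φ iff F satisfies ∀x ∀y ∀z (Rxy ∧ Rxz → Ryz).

The condition is the Euclidean property. A defining modal formula is ◇q → □◇q.

Definable; ◇q → □◇q defines it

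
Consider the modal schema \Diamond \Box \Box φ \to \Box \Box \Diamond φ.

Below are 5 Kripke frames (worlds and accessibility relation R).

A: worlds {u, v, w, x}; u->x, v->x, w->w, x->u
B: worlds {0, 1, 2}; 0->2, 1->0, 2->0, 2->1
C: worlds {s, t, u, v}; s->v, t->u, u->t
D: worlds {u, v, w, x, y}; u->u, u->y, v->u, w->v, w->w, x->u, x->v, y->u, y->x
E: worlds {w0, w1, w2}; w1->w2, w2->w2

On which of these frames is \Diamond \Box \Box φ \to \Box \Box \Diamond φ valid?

The schema corresponds to a generalized confluence (Geach) condition: \forall x \forall y \forall z ((xRy \wedge x R^2 z) \to \exists w (y R^2 w \wedge zRw)).
A: satisfies the condition.
B: fails — 2R0, 2R²0 but no w with 0R²w and 0Rw.
C: satisfies the condition.
D: fails — wRv, wR²w but no t with vR²t and wRt.
E: satisfies the condition.

A, C, E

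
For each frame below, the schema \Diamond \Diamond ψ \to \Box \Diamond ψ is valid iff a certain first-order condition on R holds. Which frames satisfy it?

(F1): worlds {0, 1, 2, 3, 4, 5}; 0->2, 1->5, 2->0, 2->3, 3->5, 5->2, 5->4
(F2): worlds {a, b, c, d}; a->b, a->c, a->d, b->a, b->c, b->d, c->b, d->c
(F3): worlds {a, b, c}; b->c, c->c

(F3)

Frame correspondent (Sahlqvist): \forall x \forall y \forall z ((x R^2 y \wedge xRz) \to \exists w (y = w \wedge zRw)) — i.e. a generalized confluence (Geach) condition.
(F1): fails — 2R²2, 2R3 but no w with 2=w and 3Rw.
(F2): fails — aR²a, aRc but no w with a=w and cRw.
(F3): ✓.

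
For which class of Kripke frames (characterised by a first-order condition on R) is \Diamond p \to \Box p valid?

partial functionality: \forall x \forall y \forall z (Rxy \wedge Rxz \to y = z)

Suppose ◇p→□p is valid. Take Rxy, Rxz and set V(p)={y}. Then ◇p at x, so □p at x, so p at z, i.e. z=y.
Conversely, any frame satisfying \forall x \forall y \forall z (Rxy \wedge Rxz \to y = z) validates the schema.
Frame condition: \forall x \forall y \forall z (Rxy \wedge Rxz \to y = z).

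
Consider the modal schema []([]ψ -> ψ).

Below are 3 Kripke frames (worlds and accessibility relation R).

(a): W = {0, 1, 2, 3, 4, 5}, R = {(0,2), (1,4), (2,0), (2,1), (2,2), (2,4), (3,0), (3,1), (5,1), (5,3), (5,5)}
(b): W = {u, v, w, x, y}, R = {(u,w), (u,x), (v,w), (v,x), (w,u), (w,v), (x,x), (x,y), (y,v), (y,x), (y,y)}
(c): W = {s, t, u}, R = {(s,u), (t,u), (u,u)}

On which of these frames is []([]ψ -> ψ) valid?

This is the axiom for shift-reflexivity; its first-order frame correspondent is forall x forall y (Rxy -> Ryy).
(a): fails — R31 but not R11.
(b): fails — Rwu but not Ruu.
(c): satisfies the condition.
Valid on: (c).

(c)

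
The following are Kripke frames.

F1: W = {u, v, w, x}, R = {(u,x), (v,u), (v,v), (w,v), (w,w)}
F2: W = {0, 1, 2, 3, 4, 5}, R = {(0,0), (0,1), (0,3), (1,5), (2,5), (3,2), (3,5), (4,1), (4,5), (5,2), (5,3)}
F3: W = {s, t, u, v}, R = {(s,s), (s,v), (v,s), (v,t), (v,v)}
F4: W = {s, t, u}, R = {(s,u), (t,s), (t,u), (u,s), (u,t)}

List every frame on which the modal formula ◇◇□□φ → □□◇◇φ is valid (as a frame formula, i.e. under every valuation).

F2, F4

The schema corresponds to a generalized confluence (Geach) condition: ∀x ∀y ∀z ((xR²y ∧ xR²z) → ∃w (yR²w ∧ zR²w)).
F1: fails — vR²u, vR²u but no t with uR²t and uR²t.
F2: condition met.
F3: fails — sR²s, sR²t but no w with sR²w and tR²w.
F4: condition met.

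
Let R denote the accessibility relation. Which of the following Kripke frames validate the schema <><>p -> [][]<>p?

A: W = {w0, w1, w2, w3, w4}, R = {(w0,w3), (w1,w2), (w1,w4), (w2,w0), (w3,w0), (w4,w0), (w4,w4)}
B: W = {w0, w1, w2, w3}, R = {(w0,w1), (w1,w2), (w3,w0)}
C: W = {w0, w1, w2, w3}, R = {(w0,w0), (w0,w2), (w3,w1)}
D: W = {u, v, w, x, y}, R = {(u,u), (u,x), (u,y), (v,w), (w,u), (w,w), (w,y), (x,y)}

Frame correspondent (Sahlqvist): forall x forall y forall z ((x R^2 y & x R^2 z) -> exists w (y = w & zRw)) — i.e. a generalized confluence (Geach) condition.
A: fails — w0R²w0, w0R²w0 but no w with w0=w and w0Rw.
B: fails — w0R²w2, w0R²w2 but no w with w2=w and w2Rw.
C: fails — w0R²w0, w0R²w2 but no w with w0=w and w2Rw.
D: fails — uR²u, uR²x but no t with u=t and xRt.
Valid on no frame.

none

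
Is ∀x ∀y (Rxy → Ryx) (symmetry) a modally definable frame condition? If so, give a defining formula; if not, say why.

Yes, by r → □◇r

This is a Sahlqvist condition; the B axiom r → □◇r defines it.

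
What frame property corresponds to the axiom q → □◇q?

symmetry: ∀x ∀y (Rxy → Ryx)

This is the B axiom.
Its frame correspondent is symmetry — ∀x ∀y (Rxy → Ryx).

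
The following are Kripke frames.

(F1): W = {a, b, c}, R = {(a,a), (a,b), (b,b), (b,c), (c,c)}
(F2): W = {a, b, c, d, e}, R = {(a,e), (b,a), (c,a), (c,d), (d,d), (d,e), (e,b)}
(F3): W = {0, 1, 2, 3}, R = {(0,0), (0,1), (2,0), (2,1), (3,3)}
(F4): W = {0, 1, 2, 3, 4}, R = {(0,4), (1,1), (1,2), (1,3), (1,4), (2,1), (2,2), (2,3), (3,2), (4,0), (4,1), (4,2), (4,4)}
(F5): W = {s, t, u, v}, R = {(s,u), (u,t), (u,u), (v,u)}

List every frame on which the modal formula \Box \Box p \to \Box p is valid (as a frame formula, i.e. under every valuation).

This is the axiom for density; its first-order frame correspondent is \forall x \forall y (Rxy \to \exists z (Rxz \wedge Rzy)).
(F1): satisfies the condition.
(F2): fails — Reb but no z with Rez and Rzb.
(F3): satisfies the condition.
(F4): satisfies the condition.
(F5): satisfies the condition.
Valid on: (F1), (F3), (F4), (F5).

(F1), (F3), (F4), (F5)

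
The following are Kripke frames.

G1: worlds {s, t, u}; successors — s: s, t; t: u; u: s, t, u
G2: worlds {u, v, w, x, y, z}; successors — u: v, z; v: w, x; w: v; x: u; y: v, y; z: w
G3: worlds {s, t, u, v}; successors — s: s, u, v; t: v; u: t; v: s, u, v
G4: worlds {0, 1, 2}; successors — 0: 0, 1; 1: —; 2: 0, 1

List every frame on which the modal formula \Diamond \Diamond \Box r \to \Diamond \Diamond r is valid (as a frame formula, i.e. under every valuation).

G1

The schema corresponds to a generalized confluence (Geach) condition: \forall x \forall y (x R^2 y \to \exists w (yRw \wedge x R^2 w)).
G1: condition met.
G2: fails — uR²w but no t with wRt and uR²t.
G3: fails — tR²u but no w with uRw and tR²w.
G4: fails — 0R²1 but no w with 1Rw and 0R²w.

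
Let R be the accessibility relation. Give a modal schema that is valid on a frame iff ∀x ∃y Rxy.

The condition is seriality. The D schema □r → ◇r defines it.
Suppose □r→◇r is valid. At any x set V(r)=W. Then □r at x, so ◇r at x, so x has a successor.

□r → ◇r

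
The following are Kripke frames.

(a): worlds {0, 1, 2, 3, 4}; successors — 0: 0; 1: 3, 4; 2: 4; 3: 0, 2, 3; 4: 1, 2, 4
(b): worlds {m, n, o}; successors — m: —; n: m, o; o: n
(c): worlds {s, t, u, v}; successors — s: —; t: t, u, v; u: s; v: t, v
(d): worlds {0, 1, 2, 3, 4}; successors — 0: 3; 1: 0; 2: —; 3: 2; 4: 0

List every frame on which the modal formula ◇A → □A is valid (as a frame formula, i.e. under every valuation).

(d)

Frame correspondent (Sahlqvist): ∀x ∀y ∀z (Rxy ∧ Rxz → y = z) — i.e. partial functionality.
(a): fails — 1 sees both 3 and 4.
(b): fails — n sees both m and o.
(c): fails — t sees both t and u.
(d): ✓.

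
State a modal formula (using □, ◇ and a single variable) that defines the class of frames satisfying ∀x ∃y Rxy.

□p → ◇p

This is seriality; the standard corresponding axiom is D: □p → ◇p.
Suppose □p→◇p is valid. At any x set V(p)=W. Then □p at x, so ◇p at x, so x has a successor.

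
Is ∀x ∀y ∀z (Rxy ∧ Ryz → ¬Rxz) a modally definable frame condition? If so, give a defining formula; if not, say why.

No

Modal frame validity is preserved under surjective bounded morphisms.
The 5-cycle (worlds s,t,u,v,w with s→t→u→v→w→s) is intransitive. Mapping every world to a single reflexive point • is a surjective bounded morphism; the reflexive point is not intransitive (R••∧R•• but R••).
Hence intransitivity is not modally definable.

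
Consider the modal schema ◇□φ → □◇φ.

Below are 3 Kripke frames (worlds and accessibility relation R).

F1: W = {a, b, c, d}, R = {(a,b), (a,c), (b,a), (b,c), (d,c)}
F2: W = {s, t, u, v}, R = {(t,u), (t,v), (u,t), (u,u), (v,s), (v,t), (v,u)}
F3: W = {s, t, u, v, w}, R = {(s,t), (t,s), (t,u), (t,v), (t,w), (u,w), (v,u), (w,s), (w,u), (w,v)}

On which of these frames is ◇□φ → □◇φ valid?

none

Frame correspondent (Sahlqvist): ∀x ∀y ∀z (Rxy ∧ Rxz → ∃w (Ryw ∧ Rzw)) — i.e. convergence.
F1: fails — Rab and Rac but b and c have no common successor.
F2: fails — Rvt and Rvs but t and s have no common successor.
F3: fails — Rtv and Rts but v and s have no common successor.
Valid on no frame.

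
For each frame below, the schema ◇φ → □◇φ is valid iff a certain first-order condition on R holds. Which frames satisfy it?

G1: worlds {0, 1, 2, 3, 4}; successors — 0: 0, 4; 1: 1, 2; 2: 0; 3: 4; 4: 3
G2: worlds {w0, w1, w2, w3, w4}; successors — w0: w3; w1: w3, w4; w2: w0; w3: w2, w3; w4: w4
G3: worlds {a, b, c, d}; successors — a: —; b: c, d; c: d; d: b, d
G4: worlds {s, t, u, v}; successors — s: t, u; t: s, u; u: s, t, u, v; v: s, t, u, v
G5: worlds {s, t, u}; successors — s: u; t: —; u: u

G5

The schema corresponds to the Euclidean property: ∀x ∀y ∀z (Rxy ∧ Rxz → Ryz).
G1: fails — R04 and R00 but not R40.
G2: fails — Rw1w3 and Rw1w4 but not Rw3w4.
G3: fails — Rbc and Rbc but not Rcc.
G4: fails — Rst and Rst but not Rtt.
G5: condition met.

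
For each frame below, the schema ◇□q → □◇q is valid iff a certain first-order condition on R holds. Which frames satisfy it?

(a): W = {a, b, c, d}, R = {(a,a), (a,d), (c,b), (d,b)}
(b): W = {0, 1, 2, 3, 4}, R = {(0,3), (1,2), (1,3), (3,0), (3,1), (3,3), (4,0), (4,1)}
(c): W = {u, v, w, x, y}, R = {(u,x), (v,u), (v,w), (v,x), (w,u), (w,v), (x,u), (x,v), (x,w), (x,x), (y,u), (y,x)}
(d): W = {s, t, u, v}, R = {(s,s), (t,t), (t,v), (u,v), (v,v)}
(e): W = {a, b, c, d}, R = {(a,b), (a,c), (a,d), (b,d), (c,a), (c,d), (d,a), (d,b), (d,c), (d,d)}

The schema corresponds to convergence: ∀x ∀y ∀z (Rxy ∧ Rxz → ∃w (Ryw ∧ Rzw)).
(a): fails — Raa and Rad but a and d have no common successor.
(b): fails — R12 and R12 but 2 and 2 have no common successor.
(c): fails — Rvw and Rvu but w and u have no common successor.
(d): holds.
(e): holds.
Valid on: (d), (e).

(d), (e)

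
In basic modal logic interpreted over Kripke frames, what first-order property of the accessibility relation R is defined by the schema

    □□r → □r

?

This is the C4 axiom.
Its frame correspondent is density — ∀x ∀y (Rxy → ∃z (Rxz ∧ Rzy)).

Density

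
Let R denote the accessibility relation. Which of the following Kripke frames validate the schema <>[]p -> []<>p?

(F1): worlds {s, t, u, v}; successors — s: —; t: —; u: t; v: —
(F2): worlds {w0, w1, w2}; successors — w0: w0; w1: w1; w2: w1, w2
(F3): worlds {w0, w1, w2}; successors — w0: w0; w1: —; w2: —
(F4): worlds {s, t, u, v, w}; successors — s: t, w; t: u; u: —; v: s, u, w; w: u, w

The schema corresponds to convergence: forall x forall y forall z (Rxy & Rxz -> exists w (Ryw & Rzw)).
(F1): fails — Rut and Rut but t and t have no common successor.
(F2): satisfies the condition.
(F3): satisfies the condition.
(F4): fails — Rtu and Rtu but u and u have no common successor.

(F2), (F3)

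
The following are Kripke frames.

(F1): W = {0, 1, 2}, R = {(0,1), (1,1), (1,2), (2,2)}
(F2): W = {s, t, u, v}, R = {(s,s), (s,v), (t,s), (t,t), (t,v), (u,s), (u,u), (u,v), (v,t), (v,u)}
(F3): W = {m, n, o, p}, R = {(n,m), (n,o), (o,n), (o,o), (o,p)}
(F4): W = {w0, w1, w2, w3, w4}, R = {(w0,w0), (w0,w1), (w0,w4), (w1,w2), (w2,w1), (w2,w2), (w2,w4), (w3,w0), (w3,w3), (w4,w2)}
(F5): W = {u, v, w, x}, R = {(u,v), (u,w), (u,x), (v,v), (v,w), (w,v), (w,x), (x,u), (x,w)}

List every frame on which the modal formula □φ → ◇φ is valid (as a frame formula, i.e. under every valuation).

Frame correspondent (Sahlqvist): ∀x ∃y Rxy — i.e. seriality.
(F1): condition met.
(F2): condition met.
(F3): fails — world m has no successor.
(F4): condition met.
(F5): condition met.
Valid on: (F1), (F2), (F4), (F5).

(F1), (F2), (F4), (F5)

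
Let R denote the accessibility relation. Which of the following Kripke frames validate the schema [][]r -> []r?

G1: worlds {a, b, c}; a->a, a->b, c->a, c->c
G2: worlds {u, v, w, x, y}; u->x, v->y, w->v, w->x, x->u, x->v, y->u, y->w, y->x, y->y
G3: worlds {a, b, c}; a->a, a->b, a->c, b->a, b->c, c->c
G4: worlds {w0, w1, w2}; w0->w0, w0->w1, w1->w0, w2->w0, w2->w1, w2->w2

G1, G3, G4

Frame correspondent (Sahlqvist): forall x forall y (Rxy -> exists z (Rxz & Rzy)) — i.e. density.
G1: holds.
G2: fails — Rwx but no z with Rwz and Rzx.
G3: holds.
G4: holds.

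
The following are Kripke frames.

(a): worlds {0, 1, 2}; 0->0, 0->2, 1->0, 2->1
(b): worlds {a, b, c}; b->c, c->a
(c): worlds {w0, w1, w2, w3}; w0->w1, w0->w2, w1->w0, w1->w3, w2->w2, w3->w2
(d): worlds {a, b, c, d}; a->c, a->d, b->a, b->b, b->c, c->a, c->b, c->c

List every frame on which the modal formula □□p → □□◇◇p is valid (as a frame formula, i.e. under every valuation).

(a), (c)

Frame correspondent (Sahlqvist): ∀x ∀z (xR²z → ∃w (xR²w ∧ zR²w)) — i.e. a generalized confluence (Geach) condition.
(a): ✓.
(b): fails — bR²a but no w with bR²w and aR²w.
(c): ✓.
(d): fails — bR²d but no w with bR²w and dR²w.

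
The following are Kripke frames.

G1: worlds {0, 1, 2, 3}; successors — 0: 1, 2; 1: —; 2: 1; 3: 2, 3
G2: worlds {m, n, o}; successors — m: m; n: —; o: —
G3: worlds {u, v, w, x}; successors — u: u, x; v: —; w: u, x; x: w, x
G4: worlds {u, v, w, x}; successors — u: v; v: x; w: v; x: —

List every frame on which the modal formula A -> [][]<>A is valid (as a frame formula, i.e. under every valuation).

This is the axiom for a generalized confluence (Geach) condition; its first-order frame correspondent is forall x forall z (x R^2 z -> exists w (x = w & zRw)).
G1: fails — 0R²1 but no w with 0=w and 1Rw.
G2: ✓.
G3: fails — uR²x but no t with u=t and xRt.
G4: fails — uR²x but no t with u=t and xRt.

G2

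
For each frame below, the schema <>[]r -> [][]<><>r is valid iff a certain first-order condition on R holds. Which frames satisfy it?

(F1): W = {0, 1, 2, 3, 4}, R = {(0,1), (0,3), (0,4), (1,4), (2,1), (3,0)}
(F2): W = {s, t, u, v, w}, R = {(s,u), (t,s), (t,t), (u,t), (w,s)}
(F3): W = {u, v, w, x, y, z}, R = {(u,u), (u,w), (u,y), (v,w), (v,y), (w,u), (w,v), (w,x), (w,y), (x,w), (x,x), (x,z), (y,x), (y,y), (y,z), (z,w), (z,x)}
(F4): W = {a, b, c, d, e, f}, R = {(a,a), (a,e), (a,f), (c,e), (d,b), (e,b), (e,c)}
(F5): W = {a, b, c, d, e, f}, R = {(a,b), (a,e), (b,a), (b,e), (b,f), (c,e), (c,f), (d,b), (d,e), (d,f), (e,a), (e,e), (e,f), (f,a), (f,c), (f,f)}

(F3), (F5)

Frame correspondent (Sahlqvist): forall x forall y forall z ((xRy & x R^2 z) -> exists w (yRw & z R^2 w)) — i.e. a generalized confluence (Geach) condition.
(F1): fails — 0R1, 0R²4 but no w with 1Rw and 4R²w.
(F2): fails — tRs, tR²s but no w* with sRw* and sR²w*.
(F3): satisfies the condition.
(F4): fails — aRa, aR²b but no w with aRw and bR²w.
(F5): satisfies the condition.
Valid on: (F3), (F5).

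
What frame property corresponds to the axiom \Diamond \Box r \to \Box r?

the Euclidean property

Equivalently (dual form): ◇r → □◇r.
Suppose ◇r→□◇r is valid. Take Rxy, Rxz and set V(r)={y}. Then ◇r at x, so □◇r at x, so ◇r at z, so some w with Rzw has r; w=y, i.e. Rzy. By symmetry of the argument, Ryz.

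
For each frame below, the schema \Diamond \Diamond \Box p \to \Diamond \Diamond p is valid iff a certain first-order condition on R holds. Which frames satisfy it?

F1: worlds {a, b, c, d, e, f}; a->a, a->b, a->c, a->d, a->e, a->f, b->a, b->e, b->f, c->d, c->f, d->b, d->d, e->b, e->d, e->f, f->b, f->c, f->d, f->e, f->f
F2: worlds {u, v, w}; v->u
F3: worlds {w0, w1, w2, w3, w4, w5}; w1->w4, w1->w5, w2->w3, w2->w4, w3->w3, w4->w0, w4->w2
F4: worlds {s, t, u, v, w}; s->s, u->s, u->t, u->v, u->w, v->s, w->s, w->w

This is the axiom for a generalized confluence (Geach) condition; its first-order frame correspondent is \forall x \forall y (x R^2 y \to \exists w (yRw \wedge x R^2 w)).
F1: condition met.
F2: condition met.
F3: fails — w1R²w0 but no w with w0Rw and w1R²w.
F4: condition met.
Valid on: F1, F2, F4.

F1, F2, F4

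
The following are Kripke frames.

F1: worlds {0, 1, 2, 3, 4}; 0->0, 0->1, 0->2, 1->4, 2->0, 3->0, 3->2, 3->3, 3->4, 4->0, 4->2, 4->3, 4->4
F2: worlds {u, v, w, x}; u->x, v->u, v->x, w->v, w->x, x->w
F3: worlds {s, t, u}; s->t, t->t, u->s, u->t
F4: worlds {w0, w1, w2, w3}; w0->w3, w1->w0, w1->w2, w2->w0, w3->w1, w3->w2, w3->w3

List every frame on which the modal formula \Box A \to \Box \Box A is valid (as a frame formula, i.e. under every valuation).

F3

This is the axiom for transitivity; its first-order frame correspondent is \forall x \forall y \forall z (Rxy \wedge Ryz \to Rxz).
F1: fails — R01 and R14 but not R04.
F2: fails — Rxw and Rwx but not Rxx.
F3: satisfies the condition.
F4: fails — Rw1w0 and Rw0w3 but not Rw1w3.
Valid on: F3.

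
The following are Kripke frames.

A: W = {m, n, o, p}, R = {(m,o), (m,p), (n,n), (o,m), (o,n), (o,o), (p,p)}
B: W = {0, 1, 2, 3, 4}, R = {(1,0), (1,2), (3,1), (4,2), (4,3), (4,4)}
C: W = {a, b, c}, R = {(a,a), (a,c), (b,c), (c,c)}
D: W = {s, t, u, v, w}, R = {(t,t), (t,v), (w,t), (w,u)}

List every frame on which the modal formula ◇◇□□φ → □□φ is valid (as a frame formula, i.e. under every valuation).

none

The schema corresponds to a generalized confluence (Geach) condition: ∀x ∀y ∀z ((xR²y ∧ xR²z) → ∃w (yR²w ∧ z = w)).
A: fails — mR²n, mR²m but no w with nR²w and m=w.
B: fails — 3R²0, 3R²0 but no w with 0R²w and 0=w.
C: fails — aR²c, aR²a but no w with cR²w and a=w.
D: fails — tR²v, tR²t but no w* with vR²w* and t=w*.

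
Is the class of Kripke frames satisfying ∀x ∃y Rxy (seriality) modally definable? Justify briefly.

This is a Sahlqvist condition; the D axiom □q → ◇q defines it.
Suppose □q→◇q is valid. At any x set V(q)=W. Then □q at x, so ◇q at x, so x has a successor.

Yes, by □q → ◇q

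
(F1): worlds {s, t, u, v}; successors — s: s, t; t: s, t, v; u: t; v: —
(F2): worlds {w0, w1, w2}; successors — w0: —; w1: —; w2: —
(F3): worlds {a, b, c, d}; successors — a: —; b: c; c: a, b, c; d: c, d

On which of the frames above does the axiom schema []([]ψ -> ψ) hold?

This is the axiom for shift-reflexivity; its first-order frame correspondent is forall x forall y (Rxy -> Ryy).
(F1): fails — Rtv but not Rvv.
(F2): ✓.
(F3): fails — Rcb but not Rbb.

(F2)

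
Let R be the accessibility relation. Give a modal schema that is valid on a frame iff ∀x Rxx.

A defining formula is □s → s (the T axiom).
Suppose □s→s is valid. At any x set V(s)={w : Rxw}. Then □s holds at x, so s holds at x, i.e. Rxx.

□s → s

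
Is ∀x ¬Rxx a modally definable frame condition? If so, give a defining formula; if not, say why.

Any modally definable frame class is closed under surjective bounded morphisms.
The 4-cycle (worlds w0,w1,w2,w3 with w0→w1→w2→w3→w0) is irreflexive, and the map sending every world to a single reflexive point • is a surjective bounded morphism (forth: every edge maps to (•,•); back: every world has a successor). So any modal formula valid on the 4-cycle is also valid on the reflexive point, which is not irreflexive.
Hence irreflexivity is not modally definable.

Not definable by any modal formula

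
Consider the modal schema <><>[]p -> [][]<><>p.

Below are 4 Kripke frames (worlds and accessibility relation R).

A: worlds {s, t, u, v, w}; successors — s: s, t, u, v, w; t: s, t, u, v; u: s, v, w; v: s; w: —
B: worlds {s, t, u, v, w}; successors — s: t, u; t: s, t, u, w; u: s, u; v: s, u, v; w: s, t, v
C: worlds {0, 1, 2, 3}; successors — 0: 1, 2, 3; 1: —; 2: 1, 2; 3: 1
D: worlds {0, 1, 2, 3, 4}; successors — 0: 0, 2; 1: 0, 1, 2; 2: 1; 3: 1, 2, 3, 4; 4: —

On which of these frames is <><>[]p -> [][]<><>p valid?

B

This is the axiom for a generalized confluence (Geach) condition; its first-order frame correspondent is forall x forall y forall z ((x R^2 y & x R^2 z) -> exists w (yRw & z R^2 w)).
A: fails — sR²s, sR²w but no w* with sRw* and wR²w*.
B: ✓.
C: fails — 0R²1, 0R²1 but no w with 1Rw and 1R²w.
D: fails — 3R²0, 3R²4 but no w with 0Rw and 4R²w.
Valid on: B.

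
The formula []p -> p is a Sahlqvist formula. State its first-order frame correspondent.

reflexivity: forall x Rxx

Suppose □p→p is valid. At any x set V(p)={w : Rxw}. Then □p holds at x, so p holds at x, i.e. Rxx.
Conversely, any frame satisfying forall x Rxx validates the schema.
Frame condition: forall x Rxx.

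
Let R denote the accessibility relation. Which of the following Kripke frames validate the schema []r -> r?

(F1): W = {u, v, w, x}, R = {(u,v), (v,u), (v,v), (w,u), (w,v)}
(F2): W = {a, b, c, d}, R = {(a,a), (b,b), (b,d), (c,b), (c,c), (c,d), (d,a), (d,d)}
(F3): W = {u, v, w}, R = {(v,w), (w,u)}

Frame correspondent (Sahlqvist): forall x Rxx — i.e. reflexivity.
(F1): fails — world u does not see itself.
(F2): holds.
(F3): fails — world u does not see itself.
Valid on: (F2).

(F2)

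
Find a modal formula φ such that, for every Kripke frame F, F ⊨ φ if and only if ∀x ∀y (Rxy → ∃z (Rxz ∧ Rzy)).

□□ψ → □ψ

A defining formula is □□ψ → □ψ (the C4 axiom).
Suppose □□ψ→□ψ is valid. Take Rxy and set V(ψ)={w : xR²w}. Then □□ψ at x, so □ψ at x, so ψ at y, i.e. ∃z(Rxz∧Rzy).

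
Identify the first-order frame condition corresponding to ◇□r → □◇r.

convergence

This is the .2 axiom.
Its frame correspondent is convergence — ∀x ∀y ∀z (Rxy ∧ Rxz → ∃w (Ryw ∧ Rzw)).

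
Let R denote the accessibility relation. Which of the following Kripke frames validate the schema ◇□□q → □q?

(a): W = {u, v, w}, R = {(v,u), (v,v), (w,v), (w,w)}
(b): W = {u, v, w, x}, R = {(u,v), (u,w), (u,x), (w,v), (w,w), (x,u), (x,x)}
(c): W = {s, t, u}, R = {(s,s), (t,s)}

(c)

Frame correspondent (Sahlqvist): ∀x ∀y ∀z ((xRy ∧ xRz) → ∃w (yR²w ∧ z = w)) — i.e. a generalized confluence (Geach) condition.
(a): fails — vRu, vRu but no t with uR²t and u=t.
(b): fails — uRv, uRv but no t with vR²t and v=t.
(c): ✓.
Valid on: (c).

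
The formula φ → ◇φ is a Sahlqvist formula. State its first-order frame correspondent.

This is frame-equivalent to □φ → φ (substitute ¬φ for φ and contrapose).
Suppose □φ→φ is valid. At any x set V(φ)={w : Rxw}. Then □φ holds at x, so φ holds at x, i.e. Rxx.
Conversely, on a frame with reflexivity the schema holds at every world under every valuation.
So the correspondent is reflexivity.

Reflexivity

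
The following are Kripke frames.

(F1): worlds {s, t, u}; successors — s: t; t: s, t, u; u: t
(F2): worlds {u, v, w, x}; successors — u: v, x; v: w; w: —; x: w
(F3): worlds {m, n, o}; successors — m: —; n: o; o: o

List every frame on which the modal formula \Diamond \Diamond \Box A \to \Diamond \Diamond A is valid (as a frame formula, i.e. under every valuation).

This is the axiom for a generalized confluence (Geach) condition; its first-order frame correspondent is \forall x \forall y (x R^2 y \to \exists w (yRw \wedge x R^2 w)).
(F1): holds.
(F2): fails — uR²w but no t with wRt and uR²t.
(F3): holds.

(F1), (F3)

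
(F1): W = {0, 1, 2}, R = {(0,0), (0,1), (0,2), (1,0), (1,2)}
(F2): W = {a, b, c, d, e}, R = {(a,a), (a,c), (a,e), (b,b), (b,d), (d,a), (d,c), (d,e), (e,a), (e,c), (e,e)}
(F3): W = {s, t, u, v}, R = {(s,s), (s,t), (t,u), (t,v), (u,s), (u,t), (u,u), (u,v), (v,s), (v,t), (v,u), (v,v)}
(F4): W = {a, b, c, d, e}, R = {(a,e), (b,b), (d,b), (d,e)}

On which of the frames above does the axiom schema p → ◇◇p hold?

The schema corresponds to a generalized confluence (Geach) condition: ∀x ∃w (x = w ∧ xR²w).
(F1): fails — at 2 but no w with 2=w and 2R²w.
(F2): fails — at c but no w with c=w and cR²w.
(F3): condition met.
(F4): fails — at a but no w with a=w and aR²w.

(F3)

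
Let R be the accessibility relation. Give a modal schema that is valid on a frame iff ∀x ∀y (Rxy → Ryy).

□(□ψ → ψ)

This is shift-reflexivity; the standard corresponding axiom is T□: □(□ψ → ψ).
Suppose □(□ψ→ψ) is valid. Take Rxy and set V(ψ)={w : Ryw}. Then at y, □ψ holds; since □(□ψ→ψ) at x, □ψ→ψ at y, so ψ at y, i.e. Ryy.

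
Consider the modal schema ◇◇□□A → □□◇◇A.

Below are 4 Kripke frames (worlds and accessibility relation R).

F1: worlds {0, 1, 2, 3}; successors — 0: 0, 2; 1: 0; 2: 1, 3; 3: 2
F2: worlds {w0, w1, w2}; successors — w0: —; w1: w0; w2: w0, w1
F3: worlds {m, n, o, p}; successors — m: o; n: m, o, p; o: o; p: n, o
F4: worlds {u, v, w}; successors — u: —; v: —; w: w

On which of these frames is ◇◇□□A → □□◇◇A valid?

The schema corresponds to a generalized confluence (Geach) condition: ∀x ∀y ∀z ((xR²y ∧ xR²z) → ∃w (yR²w ∧ zR²w)).
F1: fails — 0R²1, 0R²3 but no w with 1R²w and 3R²w.
F2: fails — w2R²w0, w2R²w0 but no w with w0R²w and w0R²w.
F3: satisfies the condition.
F4: satisfies the condition.

F3, F4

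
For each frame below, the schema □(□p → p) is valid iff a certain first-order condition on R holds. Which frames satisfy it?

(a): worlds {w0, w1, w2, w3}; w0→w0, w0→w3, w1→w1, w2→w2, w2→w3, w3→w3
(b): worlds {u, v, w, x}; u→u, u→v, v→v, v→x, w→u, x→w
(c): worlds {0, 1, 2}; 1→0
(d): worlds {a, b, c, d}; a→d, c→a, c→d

(a)

This is the axiom for shift-reflexivity; its first-order frame correspondent is ∀x ∀y (Rxy → Ryy).
(a): condition met.
(b): fails — Rxw but not Rww.
(c): fails — R10 but not R00.
(d): fails — Rca but not Raa.
Valid on: (a).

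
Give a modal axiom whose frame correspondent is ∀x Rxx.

The condition is reflexivity. The T schema □ψ → ψ defines it.

□ψ → ψ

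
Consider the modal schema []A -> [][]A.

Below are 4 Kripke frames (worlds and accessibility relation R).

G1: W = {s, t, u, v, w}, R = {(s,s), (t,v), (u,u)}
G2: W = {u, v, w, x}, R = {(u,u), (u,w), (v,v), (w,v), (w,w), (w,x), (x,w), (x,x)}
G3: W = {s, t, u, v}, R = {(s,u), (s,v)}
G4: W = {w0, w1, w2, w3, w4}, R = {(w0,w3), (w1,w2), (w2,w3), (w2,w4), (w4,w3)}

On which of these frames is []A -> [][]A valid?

G1, G3

This is the axiom for transitivity; its first-order frame correspondent is forall x forall y forall z (Rxy & Ryz -> Rxz).
G1: holds.
G2: fails — Rxw and Rwv but not Rxv.
G3: holds.
G4: fails — Rw1w2 and Rw2w4 but not Rw1w4.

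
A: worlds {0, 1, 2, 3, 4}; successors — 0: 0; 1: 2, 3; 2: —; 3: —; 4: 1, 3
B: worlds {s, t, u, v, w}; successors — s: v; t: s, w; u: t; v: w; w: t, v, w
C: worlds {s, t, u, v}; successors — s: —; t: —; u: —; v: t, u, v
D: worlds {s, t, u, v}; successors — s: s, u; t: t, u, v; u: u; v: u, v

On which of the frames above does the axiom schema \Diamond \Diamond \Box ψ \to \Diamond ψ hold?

The schema corresponds to a generalized confluence (Geach) condition: \forall x \forall y (x R^2 y \to \exists w (yRw \wedge xRw)).
A: fails — 4R²2 but no w with 2Rw and 4Rw.
B: fails — uR²s but no w* with sRw* and uRw*.
C: fails — vR²t but no w with tRw and vRw.
D: satisfies the condition.

D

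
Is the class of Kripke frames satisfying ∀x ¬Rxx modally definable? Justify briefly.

Not modally definable

Any modally definable frame class is closed under surjective bounded morphisms.
The 4-cycle (worlds a,b,c,d with a→b→c→d→a) is irreflexive, and the map sending every world to a single reflexive point • is a surjective bounded morphism (forth: every edge maps to (•,•); back: every world has a successor). So any modal formula valid on the 4-cycle is also valid on the reflexive point, which is not irreflexive.
So the class is not modally definable.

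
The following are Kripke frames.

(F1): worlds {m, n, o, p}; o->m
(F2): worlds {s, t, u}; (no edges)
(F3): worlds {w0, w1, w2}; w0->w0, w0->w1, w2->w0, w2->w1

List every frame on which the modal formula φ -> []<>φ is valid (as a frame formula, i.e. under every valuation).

(F2)

The schema corresponds to symmetry: forall x forall y (Rxy -> Ryx).
(F1): fails — Rom but not Rmo.
(F2): ✓.
(F3): fails — Rw0w1 but not Rw1w0.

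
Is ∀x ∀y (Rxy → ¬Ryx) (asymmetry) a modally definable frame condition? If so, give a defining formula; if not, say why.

If a class were modally definable it would be closed under surjective bounded morphisms (Goldblatt–Thomason).
The 3-cycle (worlds 0,1,2 with 0→1→2→0) is asymmetric. Mapping every world to a single reflexive point • is a surjective bounded morphism, and the reflexive point is not asymmetric (R•• but asymmetry requires ¬R••).
Hence asymmetry is not modally definable.

No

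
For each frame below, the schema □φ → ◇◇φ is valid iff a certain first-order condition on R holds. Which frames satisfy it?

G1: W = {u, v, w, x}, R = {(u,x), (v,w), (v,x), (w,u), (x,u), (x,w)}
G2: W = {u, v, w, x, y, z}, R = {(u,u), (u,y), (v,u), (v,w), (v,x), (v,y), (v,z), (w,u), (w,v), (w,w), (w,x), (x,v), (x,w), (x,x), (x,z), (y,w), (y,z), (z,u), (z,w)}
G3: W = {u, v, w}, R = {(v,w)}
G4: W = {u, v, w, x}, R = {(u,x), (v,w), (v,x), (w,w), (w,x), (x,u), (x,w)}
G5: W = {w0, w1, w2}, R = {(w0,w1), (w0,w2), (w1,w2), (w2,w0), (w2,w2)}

G2, G5

Frame correspondent (Sahlqvist): ∀x ∃w (xRw ∧ xR²w) — i.e. a generalized confluence (Geach) condition.
G1: fails — at u but no t with uRt and uR²t.
G2: holds.
G3: fails — at u but no t with uRt and uR²t.
G4: fails — at u but no t with uRt and uR²t.
G5: holds.
Valid on: G2, G5.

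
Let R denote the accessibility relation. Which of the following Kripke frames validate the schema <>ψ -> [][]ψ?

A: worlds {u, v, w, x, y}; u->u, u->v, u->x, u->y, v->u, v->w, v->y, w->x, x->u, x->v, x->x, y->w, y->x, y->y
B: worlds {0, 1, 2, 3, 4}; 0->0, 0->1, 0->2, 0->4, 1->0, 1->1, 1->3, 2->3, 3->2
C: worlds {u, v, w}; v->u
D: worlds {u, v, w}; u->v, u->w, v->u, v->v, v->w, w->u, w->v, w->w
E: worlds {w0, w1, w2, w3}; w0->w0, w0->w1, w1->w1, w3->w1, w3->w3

The schema corresponds to a generalized confluence (Geach) condition: forall x forall y forall z ((xRy & x R^2 z) -> exists w (y = w & z = w)).
A: fails — uRu, uR²v but u ≠ v.
B: fails — 0R0, 0R²1 but 0 ≠ 1.
C: holds.
D: fails — uRv, uR²u but v ≠ u.
E: fails — w0Rw0, w0R²w1 but w0 ≠ w1.

C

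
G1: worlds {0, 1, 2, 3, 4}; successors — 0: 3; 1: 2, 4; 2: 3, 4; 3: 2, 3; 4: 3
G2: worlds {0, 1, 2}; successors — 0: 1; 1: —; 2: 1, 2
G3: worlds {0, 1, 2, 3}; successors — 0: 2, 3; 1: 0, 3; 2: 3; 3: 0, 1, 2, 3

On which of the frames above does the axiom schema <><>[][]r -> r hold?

G3

Frame correspondent (Sahlqvist): forall x forall y (x R^2 y -> exists w (y R^2 w & x = w)) — i.e. a generalized confluence (Geach) condition.
G1: fails — 0R²2 but no w with 2R²w and 0=w.
G2: fails — 2R²1 but no w with 1R²w and 2=w.
G3: holds.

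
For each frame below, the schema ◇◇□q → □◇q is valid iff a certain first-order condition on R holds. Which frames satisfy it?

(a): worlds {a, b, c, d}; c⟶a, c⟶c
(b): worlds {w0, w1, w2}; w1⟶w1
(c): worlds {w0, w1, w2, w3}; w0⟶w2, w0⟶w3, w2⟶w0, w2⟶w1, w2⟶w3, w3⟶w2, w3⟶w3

(b)

This is the axiom for a generalized confluence (Geach) condition; its first-order frame correspondent is ∀x ∀y ∀z ((xR²y ∧ xRz) → ∃w (yRw ∧ zRw)).
(a): fails — cR²a, cRa but no w with aRw and aRw.
(b): condition met.
(c): fails — w0R²w1, w0Rw2 but no w with w1Rw and w2Rw.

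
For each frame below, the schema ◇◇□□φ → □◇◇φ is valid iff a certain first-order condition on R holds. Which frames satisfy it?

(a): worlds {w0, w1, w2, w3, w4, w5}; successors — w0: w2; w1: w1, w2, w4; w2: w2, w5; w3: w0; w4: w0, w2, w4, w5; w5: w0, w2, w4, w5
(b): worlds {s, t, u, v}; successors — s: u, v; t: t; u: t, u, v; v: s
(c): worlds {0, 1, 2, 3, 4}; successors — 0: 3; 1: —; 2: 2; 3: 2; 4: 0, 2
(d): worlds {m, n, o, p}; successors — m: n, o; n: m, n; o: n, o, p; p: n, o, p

Frame correspondent (Sahlqvist): ∀x ∀y ∀z ((xR²y ∧ xRz) → ∃w (yR²w ∧ zR²w)) — i.e. a generalized confluence (Geach) condition.
(a): condition met.
(b): fails — sR²t, sRv but no w with tR²w and vR²w.
(c): condition met.
(d): condition met.

(a), (c), (d)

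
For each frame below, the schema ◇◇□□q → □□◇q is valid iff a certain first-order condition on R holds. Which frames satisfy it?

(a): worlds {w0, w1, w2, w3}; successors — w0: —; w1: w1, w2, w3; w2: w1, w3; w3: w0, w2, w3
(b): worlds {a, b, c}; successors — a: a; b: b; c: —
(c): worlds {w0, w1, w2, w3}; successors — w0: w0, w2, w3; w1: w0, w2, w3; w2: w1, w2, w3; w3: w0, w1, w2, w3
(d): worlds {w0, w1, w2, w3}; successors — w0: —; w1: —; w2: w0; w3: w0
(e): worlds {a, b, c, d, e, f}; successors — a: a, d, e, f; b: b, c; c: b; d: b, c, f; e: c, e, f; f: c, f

Frame correspondent (Sahlqvist): ∀x ∀y ∀z ((xR²y ∧ xR²z) → ∃w (yR²w ∧ zRw)) — i.e. a generalized confluence (Geach) condition.
(a): fails — w1R²w0, w1R²w0 but no w with w0R²w and w0Rw.
(b): holds.
(c): holds.
(d): holds.
(e): fails — aR²b, aR²a but no w with bR²w and aRw.

(b), (c), (d)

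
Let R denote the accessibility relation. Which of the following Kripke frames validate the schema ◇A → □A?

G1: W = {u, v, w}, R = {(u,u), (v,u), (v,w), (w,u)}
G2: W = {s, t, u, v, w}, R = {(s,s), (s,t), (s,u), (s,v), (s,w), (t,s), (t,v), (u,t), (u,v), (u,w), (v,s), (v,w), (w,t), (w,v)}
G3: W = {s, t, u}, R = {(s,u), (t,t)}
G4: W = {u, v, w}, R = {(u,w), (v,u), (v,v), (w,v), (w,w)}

Frame correspondent (Sahlqvist): ∀x ∀y ∀z (Rxy ∧ Rxz → y = z) — i.e. partial functionality.
G1: fails — v sees both u and w.
G2: fails — s sees both s and t.
G3: condition met.
G4: fails — v sees both u and v.

G3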